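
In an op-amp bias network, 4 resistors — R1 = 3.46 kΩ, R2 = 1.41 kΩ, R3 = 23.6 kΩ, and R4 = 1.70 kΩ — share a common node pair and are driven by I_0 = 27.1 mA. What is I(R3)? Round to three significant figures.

I ≈ 0.705 mA

Conductances: ΣG = 1/3.46 + 1/1.41 + 1/23.6 + 1/1.70 = 1.629 (1/kΩ).
R3 takes the fraction G_k/ΣG = 0.04237/1.629 = 0.02601, so I = 27.1 × 0.02601 = 0.7050 mA.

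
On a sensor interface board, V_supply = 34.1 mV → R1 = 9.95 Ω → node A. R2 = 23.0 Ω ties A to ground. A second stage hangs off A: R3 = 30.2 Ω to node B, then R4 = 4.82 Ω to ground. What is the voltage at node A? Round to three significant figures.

Node A sees R2 in parallel with the series input of stage 2, R3 + R4 = 35.02 Ω.
R2 ‖ (R3+R4) = 13.88 Ω.
First divider: V_A = V_supply · 13.88/(9.95 + 13.88) = 19.86 mV.

V_A ≈ 19.9 mV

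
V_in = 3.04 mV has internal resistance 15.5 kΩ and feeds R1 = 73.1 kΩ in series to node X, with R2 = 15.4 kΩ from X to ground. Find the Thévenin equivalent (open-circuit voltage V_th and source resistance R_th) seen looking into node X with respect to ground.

R1' = 15.5 + 73.1 = 88.60 kΩ (source resistance + R1).
V_th is the unloaded tap voltage: V_in · R2/(R1'+R2) = 3.04 × 0.1481 = 0.4502 mV.
With V_in suppressed (replaced by a short), R_th = R1' ‖ R2 = (88.60 × 15.4)/(88.60 + 15.4) = 13.12 kΩ.

V_th ≈ 0.450 mV, R_th ≈ 13.1 kΩ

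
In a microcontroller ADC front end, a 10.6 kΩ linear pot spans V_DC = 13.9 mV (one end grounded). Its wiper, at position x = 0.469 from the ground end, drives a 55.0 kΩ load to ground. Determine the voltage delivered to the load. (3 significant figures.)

Lower segment x·R_p = 4.971 kΩ; upper segment (1−x)·R_p = 5.629 kΩ.
R_L loads the lower segment: effective lower R = 4.559 kΩ.
Then V_out = V_DC · 4.559/(5.629 + 4.559) = 6.221 mV.

V_out ≈ 6.22 mV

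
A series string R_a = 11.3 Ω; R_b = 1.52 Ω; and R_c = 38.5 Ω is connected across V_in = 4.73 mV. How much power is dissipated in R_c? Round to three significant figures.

ΣR = 51.32 Ω → I = 4.73/51.32 = 0.09217 mA.
P(R_c) = I²·R_c = (0.09217)² × 38.5 = 0.3270 µW.

P ≈ 0.327 µW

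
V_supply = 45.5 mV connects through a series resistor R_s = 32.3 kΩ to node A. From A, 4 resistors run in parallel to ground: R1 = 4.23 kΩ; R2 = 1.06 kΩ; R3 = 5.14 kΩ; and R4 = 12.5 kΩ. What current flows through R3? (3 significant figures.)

I ≈ 0.185 µA

Combine the parallel branches: R_p = (1/4.23 + 1/1.06 + 1/5.14 + 1/12.5)⁻¹ = 0.6876 kΩ.
V_A = 45.5 × 0.6876/32.99 = 0.9484 mV.
Branch current I = V_A/R3 = 0.9484/5.14 = 0.1845 µA.
(Equivalently: I_total = 1.379 µA, then current-divider fraction G_k/ΣG = 0.1338.)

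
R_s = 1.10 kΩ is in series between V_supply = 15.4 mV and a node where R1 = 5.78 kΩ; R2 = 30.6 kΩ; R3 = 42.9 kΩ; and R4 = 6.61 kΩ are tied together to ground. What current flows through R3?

I ≈ 0.253 µA

Equivalent of the parallel group: R_p = 2.630 kΩ.
Node voltage V_A = V_supply · R_p/(R_s + R_p) = 15.4 × 0.7051 = 10.86 mV.
I(R3) = V_A / R3 = 10.86/42.9 = 0.2531 µA.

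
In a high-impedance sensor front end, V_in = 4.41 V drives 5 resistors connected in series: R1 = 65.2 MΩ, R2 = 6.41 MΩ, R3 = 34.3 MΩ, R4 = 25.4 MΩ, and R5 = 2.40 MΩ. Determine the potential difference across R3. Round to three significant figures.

Total series resistance ΣR = 65.2 + 6.41 + 34.3 + 25.4 + 2.40 = 133.7 MΩ.
By the voltage-divider rule, V = 4.41 × 34.30/133.7 = 1.131 V.

V ≈ 1.13 V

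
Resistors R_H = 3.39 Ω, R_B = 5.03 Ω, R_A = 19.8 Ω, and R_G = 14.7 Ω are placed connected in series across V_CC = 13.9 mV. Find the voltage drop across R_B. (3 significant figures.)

Series total: ΣR = 3.39 + 5.03 + 19.8 + 14.7 = 42.92 Ω.
Voltage divider: V = V_CC · (5.030 / 42.92) = 13.9 × 0.1172 = 1.629 mV.

V ≈ 1.63 mV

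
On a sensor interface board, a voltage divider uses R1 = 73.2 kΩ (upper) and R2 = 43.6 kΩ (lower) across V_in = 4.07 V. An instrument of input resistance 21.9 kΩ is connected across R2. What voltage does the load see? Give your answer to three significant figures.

The load sits in parallel with R2, giving an effective lower resistance R2' = R2·R_L/(R2+R_L) = 14.58 kΩ.
Voltage divider with the loaded lower leg: V_out = 4.07 × 14.58/(73.2 + 14.58) = 4.07 × 0.1661 = 0.6759 V.

V_out ≈ 0.676 V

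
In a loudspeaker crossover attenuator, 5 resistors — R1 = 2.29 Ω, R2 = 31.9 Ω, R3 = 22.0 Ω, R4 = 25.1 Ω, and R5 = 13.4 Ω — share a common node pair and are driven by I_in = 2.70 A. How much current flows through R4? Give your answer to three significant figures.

ΣG = 1/2.29 + 1/31.9 + 1/22.0 + 1/25.1 + 1/13.4 = 0.6280.
By the current-divider rule, I = I_in · G_k/ΣG = 2.70 × 0.06345 = 0.1713 A.

I ≈ 0.171 A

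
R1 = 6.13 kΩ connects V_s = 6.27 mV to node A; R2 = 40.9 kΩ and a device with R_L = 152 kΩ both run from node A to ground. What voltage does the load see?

R2 ‖ R_L = (40.9 × 152)/(40.9 + 152) = 32.23 kΩ.
Now apply the divider: V_out = 6.27 × 0.8402 = 5.268 mV.

V_out ≈ 5.27 mV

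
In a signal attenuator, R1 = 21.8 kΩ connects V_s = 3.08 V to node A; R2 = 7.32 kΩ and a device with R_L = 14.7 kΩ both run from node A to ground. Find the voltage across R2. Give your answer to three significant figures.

R2 ‖ R_L = (7.32 × 14.7)/(7.32 + 14.7) = 4.887 kΩ.
Now apply the divider: V_out = 3.08 × 0.1831 = 0.5640 V.
(Unloaded it would be 0.774 V; the load pulls it down.)

V_out ≈ 0.564 V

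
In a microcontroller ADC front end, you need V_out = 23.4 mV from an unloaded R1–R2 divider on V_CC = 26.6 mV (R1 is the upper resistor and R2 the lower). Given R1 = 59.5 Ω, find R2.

R2 ≈ 435 Ω

V_out/V_CC = R2/(R1+R2) = 0.8797.
Rearranging, R2 = R1·k/(1−k) = 59.5 × 7.312 = 435.1 Ω.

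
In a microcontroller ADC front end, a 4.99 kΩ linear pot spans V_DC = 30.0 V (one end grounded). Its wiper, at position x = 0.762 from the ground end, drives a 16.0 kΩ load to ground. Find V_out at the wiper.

V_out ≈ 21.6 V

Lower segment x·R_p = 3.802 kΩ; upper segment (1−x)·R_p = 1.188 kΩ.
Lower segment in parallel with the load: 3.802 ‖ 16.0 = 3.072 kΩ.
Loaded-divider output: V_out = 30.0 × 0.7212 = 21.64 V.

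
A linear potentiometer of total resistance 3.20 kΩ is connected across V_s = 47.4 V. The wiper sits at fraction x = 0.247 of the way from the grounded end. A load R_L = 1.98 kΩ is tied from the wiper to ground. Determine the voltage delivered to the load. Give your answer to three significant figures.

Split the track: R_lower = x·R_p = 0.7904 kΩ, R_upper = (1−x)·R_p = 2.410 kΩ.
Lower segment in parallel with the load: 0.7904 ‖ 1.98 = 0.5649 kΩ.
Then V_out = V_s · 0.5649/(2.410 + 0.5649) = 9.002 V.
(Unloaded: V_out = x·V_s = 11.7 V.)

V_out ≈ 9.00 V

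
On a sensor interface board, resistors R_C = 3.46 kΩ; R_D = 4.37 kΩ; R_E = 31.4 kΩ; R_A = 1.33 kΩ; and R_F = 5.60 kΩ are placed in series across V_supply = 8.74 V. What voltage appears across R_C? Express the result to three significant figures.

V ≈ 0.655 V

Total series resistance ΣR = 3.46 + 4.37 + 31.4 + 1.33 + 5.60 = 46.16 kΩ.
V = V_supply · R/ΣR = 8.74 × 0.07496 = 0.6551 V.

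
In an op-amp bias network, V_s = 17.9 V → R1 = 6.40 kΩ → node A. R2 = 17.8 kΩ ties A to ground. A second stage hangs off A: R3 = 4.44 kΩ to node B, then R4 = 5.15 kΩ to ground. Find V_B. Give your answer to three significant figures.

Looking into the second stage from A: R3 + R4 = 9.590 kΩ appears in parallel with R2.
R2 ‖ (R3+R4) = 6.232 kΩ.
So V_A = 17.9 × 0.4934 = 8.831 V.
V_B = V_A × 0.5370 = 4.742 V.

V_B ≈ 4.74 V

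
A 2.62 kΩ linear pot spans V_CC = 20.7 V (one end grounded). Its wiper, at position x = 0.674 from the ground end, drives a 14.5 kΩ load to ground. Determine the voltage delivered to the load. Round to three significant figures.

Lower segment x·R_p = 1.766 kΩ; upper segment (1−x)·R_p = 0.8541 kΩ.
R_L loads the lower segment: effective lower R = 1.574 kΩ.
V_out = 20.7 × 1.574/(0.8541 + 1.574) = 13.42 V.

V_out ≈ 13.4 V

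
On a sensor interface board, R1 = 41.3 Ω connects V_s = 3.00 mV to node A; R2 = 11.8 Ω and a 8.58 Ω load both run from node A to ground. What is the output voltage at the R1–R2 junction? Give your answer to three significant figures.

First combine the lower leg with the load: R2 ‖ R_L = 4.968 Ω.
Voltage divider with the loaded lower leg: V_out = 3.00 × 4.968/(41.3 + 4.968) = 3.00 × 0.1074 = 0.3221 mV.

V_out ≈ 0.322 mV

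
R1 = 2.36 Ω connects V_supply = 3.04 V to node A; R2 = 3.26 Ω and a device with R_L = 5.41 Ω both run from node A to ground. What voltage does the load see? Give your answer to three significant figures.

The load sits in parallel with R2, giving an effective lower resistance R2' = R2·R_L/(R2+R_L) = 2.034 Ω.
Then V_out = V_supply · R2'/(R1 + R2') = 3.04 × 2.034/4.394 = 1.407 V.

V_out ≈ 1.41 V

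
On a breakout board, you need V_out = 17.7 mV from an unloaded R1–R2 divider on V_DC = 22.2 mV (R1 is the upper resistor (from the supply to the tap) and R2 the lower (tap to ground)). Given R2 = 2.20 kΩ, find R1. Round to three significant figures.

Required fraction k = V_out/V_DC = 0.7973.
R1 = R2·(1/k − 1) = 2.20 × 0.2542 = 0.5593 kΩ.

R1 ≈ 0.559 kΩ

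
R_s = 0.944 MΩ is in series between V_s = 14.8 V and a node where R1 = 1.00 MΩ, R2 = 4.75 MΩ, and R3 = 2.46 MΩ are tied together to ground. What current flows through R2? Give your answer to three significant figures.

I ≈ 1.23 µA

Combine the parallel branches: R_p = (1/1.00 + 1/4.75 + 1/2.46)⁻¹ = 0.6184 MΩ.
Node voltage V_A = V_s · R_p/(R_s + R_p) = 14.8 × 0.3958 = 5.858 V.
I(R2) = V_A / R2 = 5.858/4.75 = 1.233 µA.
(Check via current divider: I_total = 9.472 µA; share G_k/ΣG = 0.1302 → same result.)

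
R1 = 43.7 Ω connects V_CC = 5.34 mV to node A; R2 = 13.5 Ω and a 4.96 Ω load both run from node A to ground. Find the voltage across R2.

First combine the lower leg with the load: R2 ‖ R_L = 3.627 Ω.
Now apply the divider: V_out = 5.34 × 0.07664 = 0.4093 mV.

V_out ≈ 0.409 mV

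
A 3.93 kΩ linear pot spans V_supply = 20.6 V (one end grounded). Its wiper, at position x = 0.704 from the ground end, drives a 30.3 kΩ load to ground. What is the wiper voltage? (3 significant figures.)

V_out ≈ 14.1 V

Lower segment x·R_p = 2.767 kΩ; upper segment (1−x)·R_p = 1.163 kΩ.
R_L loads the lower segment: effective lower R = 2.535 kΩ.
V_out = 20.6 × 2.535/(1.163 + 2.535) = 14.12 V.
(Unloaded: V_out = x·V_supply = 14.5 V.)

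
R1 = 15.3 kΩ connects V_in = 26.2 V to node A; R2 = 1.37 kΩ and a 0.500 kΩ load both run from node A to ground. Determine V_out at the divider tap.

V_out ≈ 0.613 V

The load sits in parallel with R2, giving an effective lower resistance R2' = R2·R_L/(R2+R_L) = 0.3663 kΩ.
Voltage divider with the loaded lower leg: V_out = 26.2 × 0.3663/(15.3 + 0.3663) = 26.2 × 0.02338 = 0.6126 V.
(Unloaded it would be 2.15 V; the load pulls it down.)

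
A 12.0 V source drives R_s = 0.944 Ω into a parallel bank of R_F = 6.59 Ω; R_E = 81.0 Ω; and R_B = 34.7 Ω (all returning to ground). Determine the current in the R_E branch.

I ≈ 0.125 A

Combine the parallel branches: R_p = (1/6.59 + 1/81.0 + 1/34.7)⁻¹ = 5.184 Ω.
V_A = 12.0 × 5.184/6.128 = 10.15 V.
Branch current I = V_A/R_E = 10.15/81.0 = 0.1253 A.
(Check via current divider: I_total = 1.958 A; share G_k/ΣG = 0.06400 → same result.)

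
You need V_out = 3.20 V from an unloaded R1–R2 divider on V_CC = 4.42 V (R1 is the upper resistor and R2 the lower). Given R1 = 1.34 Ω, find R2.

V_out/V_CC = R2/(R1+R2) = 0.7240.
R2 = R1 · 0.7240/(1 − 0.7240) = 3.515 Ω.

R2 ≈ 3.51 Ω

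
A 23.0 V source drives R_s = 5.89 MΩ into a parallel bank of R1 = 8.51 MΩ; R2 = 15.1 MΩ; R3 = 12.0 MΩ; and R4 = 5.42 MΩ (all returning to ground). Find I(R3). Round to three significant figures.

I ≈ 0.524 µA

Parallel bank: R_p = 1/(1/8.51 + 1/15.1 + 1/12.0 + 1/5.42) = 2.215 MΩ.
V_A by voltage divider: V_A = 23.0 × 2.215/(5.89 + 2.215) = 6.285 V.
Branch current I = V_A/R3 = 6.285/12.0 = 0.5237 µA.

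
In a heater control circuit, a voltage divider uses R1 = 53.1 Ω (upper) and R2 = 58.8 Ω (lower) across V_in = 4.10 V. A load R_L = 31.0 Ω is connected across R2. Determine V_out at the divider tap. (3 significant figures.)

V_out ≈ 1.13 V

R2 ‖ R_L = (58.8 × 31.0)/(58.8 + 31.0) = 20.30 Ω.
Voltage divider with the loaded lower leg: V_out = 4.10 × 20.30/(53.1 + 20.30) = 4.10 × 0.2766 = 1.134 V.
(Unloaded it would be 2.15 V; the load pulls it down.)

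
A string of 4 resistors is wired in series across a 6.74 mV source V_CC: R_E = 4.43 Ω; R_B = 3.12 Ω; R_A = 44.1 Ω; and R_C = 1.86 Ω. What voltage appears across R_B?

Series total: ΣR = 4.43 + 3.12 + 44.1 + 1.86 = 53.51 Ω.
By the voltage-divider rule, V = 6.74 × 3.120/53.51 = 0.3930 mV.

V ≈ 0.393 mV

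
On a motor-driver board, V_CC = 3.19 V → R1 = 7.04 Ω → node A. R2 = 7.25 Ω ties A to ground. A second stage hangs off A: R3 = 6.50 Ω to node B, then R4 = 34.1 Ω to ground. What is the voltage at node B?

Node A sees R2 in parallel with the series input of stage 2, R3 + R4 = 40.60 Ω.
Effective lower resistance at A: R2 ‖ 40.60 = 6.152 Ω.
So V_A = 3.19 × 0.4663 = 1.488 V.
V_B = V_A × 0.8399 = 1.249 V.

V_B ≈ 1.25 V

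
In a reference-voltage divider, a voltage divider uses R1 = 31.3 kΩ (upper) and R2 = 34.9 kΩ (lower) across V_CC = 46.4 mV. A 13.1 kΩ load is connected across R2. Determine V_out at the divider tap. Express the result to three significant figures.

V_out ≈ 10.8 mV

The load sits in parallel with R2, giving an effective lower resistance R2' = R2·R_L/(R2+R_L) = 9.525 kΩ.
Then V_out = V_CC · R2'/(R1 + R2') = 46.4 × 9.525/40.82 = 10.83 mV.
(Unloaded it would be 24.5 mV; the load pulls it down.)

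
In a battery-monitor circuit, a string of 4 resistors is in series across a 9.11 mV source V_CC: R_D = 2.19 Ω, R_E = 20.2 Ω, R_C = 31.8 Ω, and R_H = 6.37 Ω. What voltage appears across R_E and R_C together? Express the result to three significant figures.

Series total: ΣR = 2.19 + 20.2 + 31.8 + 6.37 = 60.56 Ω.
R_{R_E..R_C} = 20.2 + 31.8 = 52.00 Ω.
Voltage divider: V = V_CC · (52.00 / 60.56) = 9.11 × 0.8587 = 7.822 mV.

V ≈ 7.82 mV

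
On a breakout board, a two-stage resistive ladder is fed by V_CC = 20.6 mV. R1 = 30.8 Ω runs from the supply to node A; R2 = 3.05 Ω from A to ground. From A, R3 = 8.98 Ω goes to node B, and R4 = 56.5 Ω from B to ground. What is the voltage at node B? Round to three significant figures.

The second stage (R3 + R4 = 65.48 Ω) loads node A in parallel with R2.
Effective lower resistance at A: R2 ‖ 65.48 = 2.914 Ω.
First divider: V_A = V_CC · 2.914/(30.8 + 2.914) = 1.781 mV.
Stage 2 is unloaded, so V_B = V_A · R4/(R3+R4) = 1.781 × 56.5/65.48 = 1.536 mV.

V_B ≈ 1.54 mV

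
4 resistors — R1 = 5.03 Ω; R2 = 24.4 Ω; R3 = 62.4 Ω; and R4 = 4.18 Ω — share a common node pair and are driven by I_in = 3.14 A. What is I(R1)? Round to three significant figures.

ΣG = 1/5.03 + 1/24.4 + 1/62.4 + 1/4.18 = 0.4951.
Current divider: I(R1) = I_in · G_k/ΣG = 3.14 × (0.1988/0.4951) = 3.14 × 0.4016 = 1.261 A.

I ≈ 1.26 A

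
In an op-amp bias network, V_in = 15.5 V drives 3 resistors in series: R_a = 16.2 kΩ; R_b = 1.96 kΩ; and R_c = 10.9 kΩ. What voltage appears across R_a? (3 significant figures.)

V ≈ 8.64 V

Total series resistance ΣR = 16.2 + 1.96 + 10.9 = 29.06 kΩ.
Voltage divider: V = V_in · (16.20 / 29.06) = 15.5 × 0.5575 = 8.641 V.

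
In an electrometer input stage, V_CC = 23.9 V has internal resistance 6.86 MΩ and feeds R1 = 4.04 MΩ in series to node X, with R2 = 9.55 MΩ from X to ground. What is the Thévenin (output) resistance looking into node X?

R_th ≈ 5.09 MΩ

R1' = 6.86 + 4.04 = 10.90 MΩ (source resistance + R1).
Looking into X with the source shorted: R_th = R1'·R2/(R1'+R2) = 10.90 × 9.55/20.45 = 5.090 MΩ.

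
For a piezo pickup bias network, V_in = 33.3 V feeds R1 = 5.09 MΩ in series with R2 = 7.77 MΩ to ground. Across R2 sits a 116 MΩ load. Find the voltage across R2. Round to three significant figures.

V_out ≈ 19.6 V

First combine the lower leg with the load: R2 ‖ R_L = 7.282 MΩ.
Voltage divider with the loaded lower leg: V_out = 33.3 × 7.282/(5.09 + 7.282) = 33.3 × 0.5886 = 19.60 V.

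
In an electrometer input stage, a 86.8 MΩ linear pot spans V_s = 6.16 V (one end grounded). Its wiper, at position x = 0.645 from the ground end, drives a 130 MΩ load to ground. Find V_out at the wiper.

Lower segment x·R_p = 55.99 MΩ; upper segment (1−x)·R_p = 30.81 MΩ.
(x·R_p) ‖ R_L = 39.13 MΩ.
Then V_out = V_s · 39.13/(30.81 + 39.13) = 3.446 V.
(Unloaded: V_out = x·V_s = 3.97 V.)

V_out ≈ 3.45 V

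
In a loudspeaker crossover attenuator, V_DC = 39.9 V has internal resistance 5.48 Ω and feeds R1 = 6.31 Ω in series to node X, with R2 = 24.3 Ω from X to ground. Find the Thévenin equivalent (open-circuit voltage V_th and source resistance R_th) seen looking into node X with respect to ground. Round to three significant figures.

V_th ≈ 26.9 V, R_th ≈ 7.94 Ω

R1' = 5.48 + 6.31 = 11.79 Ω (source resistance + R1).
Open-circuit (no load on X): V_th = V_DC · R2/(R1' + R2) = 39.9 × 24.3/(11.79 + 24.3) = 26.87 V.
Looking into X with the source shorted: R_th = R1'·R2/(R1'+R2) = 11.79 × 24.3/36.09 = 7.938 Ω.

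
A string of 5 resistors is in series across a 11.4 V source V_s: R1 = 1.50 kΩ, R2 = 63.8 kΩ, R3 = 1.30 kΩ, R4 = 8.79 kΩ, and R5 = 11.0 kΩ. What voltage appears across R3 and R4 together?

Total series resistance ΣR = 1.50 + 63.8 + 1.30 + 8.79 + 11.0 = 86.39 kΩ.
R_{R3..R4} = 1.30 + 8.79 = 10.09 kΩ.
Voltage divider: V = V_s · (10.09 / 86.39) = 11.4 × 0.1168 = 1.331 V.

V ≈ 1.33 V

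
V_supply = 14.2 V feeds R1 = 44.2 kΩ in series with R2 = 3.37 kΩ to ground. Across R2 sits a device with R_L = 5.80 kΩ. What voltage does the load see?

V_out ≈ 0.653 V

The load sits in parallel with R2, giving an effective lower resistance R2' = R2·R_L/(R2+R_L) = 2.132 kΩ.
Then V_out = V_supply · R2'/(R1 + R2') = 14.2 × 2.132/46.33 = 0.6533 V.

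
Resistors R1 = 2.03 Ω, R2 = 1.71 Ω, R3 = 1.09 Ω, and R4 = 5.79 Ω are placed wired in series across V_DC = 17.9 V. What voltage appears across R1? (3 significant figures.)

V ≈ 3.42 V

Series total: ΣR = 2.03 + 1.71 + 1.09 + 5.79 = 10.62 Ω.
Voltage divider: V = V_DC · (2.030 / 10.62) = 17.9 × 0.1911 = 3.422 V.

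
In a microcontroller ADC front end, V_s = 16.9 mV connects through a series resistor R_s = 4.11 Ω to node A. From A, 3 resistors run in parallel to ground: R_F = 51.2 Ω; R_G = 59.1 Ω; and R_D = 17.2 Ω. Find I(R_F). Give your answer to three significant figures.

Parallel bank: R_p = 1/(1/51.2 + 1/59.1 + 1/17.2) = 10.57 Ω.
V_A = 16.9 × 10.57/14.68 = 12.17 mV.
Branch current I = V_A/R_F = 12.17/51.2 = 0.2377 mA.

I ≈ 0.238 mA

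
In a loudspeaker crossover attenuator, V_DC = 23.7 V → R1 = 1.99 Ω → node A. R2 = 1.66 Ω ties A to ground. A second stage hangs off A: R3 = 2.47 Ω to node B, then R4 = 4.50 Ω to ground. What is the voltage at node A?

V_A ≈ 9.54 V

Looking into the second stage from A: R3 + R4 = 6.970 Ω appears in parallel with R2.
Effective lower resistance at A: R2 ‖ 6.970 = 1.341 Ω.
So V_A = 23.7 × 0.4025 = 9.540 V.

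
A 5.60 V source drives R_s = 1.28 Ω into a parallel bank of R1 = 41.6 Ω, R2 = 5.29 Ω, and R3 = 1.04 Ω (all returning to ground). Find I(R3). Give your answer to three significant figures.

Equivalent of the parallel group: R_p = 0.8513 Ω.
Node voltage V_A = V_CC · R_p/(R_s + R_p) = 5.60 × 0.3994 = 2.237 V.
I(R3) = V_A / R3 = 2.237/1.04 = 2.151 A.

I ≈ 2.15 A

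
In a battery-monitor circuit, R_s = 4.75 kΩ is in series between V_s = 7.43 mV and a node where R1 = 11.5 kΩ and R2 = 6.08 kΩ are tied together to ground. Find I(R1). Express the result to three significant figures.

Parallel bank: R_p = 1/(1/11.5 + 1/6.08) = 3.977 kΩ.
V_A = 7.43 × 3.977/8.727 = 3.386 mV.
Branch current I = V_A/R1 = 3.386/11.5 = 0.2944 µA.

I ≈ 0.294 µA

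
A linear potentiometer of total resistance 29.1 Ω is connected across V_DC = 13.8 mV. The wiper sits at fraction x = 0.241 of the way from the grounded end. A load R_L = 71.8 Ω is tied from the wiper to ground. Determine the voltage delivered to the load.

The pot divides into 22.09 Ω above the wiper and 7.013 Ω below.
R_L loads the lower segment: effective lower R = 6.389 Ω.
Then V_out = V_DC · 6.389/(22.09 + 6.389) = 3.096 mV.

V_out ≈ 3.10 mV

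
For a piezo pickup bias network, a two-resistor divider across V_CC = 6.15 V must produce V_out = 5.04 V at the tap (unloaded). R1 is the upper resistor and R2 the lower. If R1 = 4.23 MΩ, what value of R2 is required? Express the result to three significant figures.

V_out/V_CC = R2/(R1+R2) = 0.8195.
R2 = R1 · 0.8195/(1 − 0.8195) = 19.21 MΩ.

R2 ≈ 19.2 MΩ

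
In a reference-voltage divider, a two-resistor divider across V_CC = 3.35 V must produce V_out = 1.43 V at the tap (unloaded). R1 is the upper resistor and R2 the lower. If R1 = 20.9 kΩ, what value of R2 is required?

Required fraction k = V_out/V_CC = 0.4269.
So R2 = R1 · V_out/(V_CC − V_out) = 20.9 × 1.43/(3.35 − 1.43) = 20.9 × 0.7448 = 15.57 kΩ.

R2 ≈ 15.6 kΩ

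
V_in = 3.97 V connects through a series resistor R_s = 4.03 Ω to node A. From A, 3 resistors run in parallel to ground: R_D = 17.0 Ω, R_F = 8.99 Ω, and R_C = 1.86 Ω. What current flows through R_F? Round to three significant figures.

I ≈ 0.115 A

Combine the parallel branches: R_p = (1/17.0 + 1/8.99 + 1/1.86)⁻¹ = 1.413 Ω.
Node voltage V_A = V_in · R_p/(R_s + R_p) = 3.97 × 0.2596 = 1.031 V.
I(R_F) = V_A / R_F = 1.031/8.99 = 0.1146 A.
(Check via current divider: I_total = 0.7294 A; share G_k/ΣG = 0.1572 → same result.)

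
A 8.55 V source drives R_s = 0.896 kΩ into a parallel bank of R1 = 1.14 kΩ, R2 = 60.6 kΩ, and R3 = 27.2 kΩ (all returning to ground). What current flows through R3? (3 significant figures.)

Parallel bank: R_p = 1/(1/1.14 + 1/60.6 + 1/27.2) = 1.075 kΩ.
V_A = 8.55 × 1.075/1.971 = 4.663 V.
Branch current I = V_A/R3 = 4.663/27.2 = 0.1714 mA.

I ≈ 0.171 mA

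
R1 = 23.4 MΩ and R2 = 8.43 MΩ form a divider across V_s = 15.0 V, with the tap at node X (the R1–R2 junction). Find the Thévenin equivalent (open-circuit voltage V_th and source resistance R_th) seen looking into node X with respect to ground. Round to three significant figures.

V_th ≈ 3.97 V, R_th ≈ 6.20 MΩ

V_th is the unloaded tap voltage: V_s · R2/(R1+R2) = 15.0 × 0.2648 = 3.973 V.
With V_s suppressed (replaced by a short), R_th = R1 ‖ R2 = (23.40 × 8.43)/(23.40 + 8.43) = 6.197 MΩ.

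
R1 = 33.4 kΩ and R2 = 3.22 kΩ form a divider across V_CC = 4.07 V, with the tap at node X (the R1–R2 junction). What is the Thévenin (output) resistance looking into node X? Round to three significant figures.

R_th ≈ 2.94 kΩ

With V_CC suppressed (replaced by a short), R_th = R1 ‖ R2 = (33.40 × 3.22)/(33.40 + 3.22) = 2.937 kΩ.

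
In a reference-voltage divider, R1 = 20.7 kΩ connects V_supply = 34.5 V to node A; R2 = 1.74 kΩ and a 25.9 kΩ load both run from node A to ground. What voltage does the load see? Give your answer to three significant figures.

R2 ‖ R_L = (1.74 × 25.9)/(1.74 + 25.9) = 1.630 kΩ.
Then V_out = V_supply · R2'/(R1 + R2') = 34.5 × 1.630/22.33 = 2.519 V.

V_out ≈ 2.52 V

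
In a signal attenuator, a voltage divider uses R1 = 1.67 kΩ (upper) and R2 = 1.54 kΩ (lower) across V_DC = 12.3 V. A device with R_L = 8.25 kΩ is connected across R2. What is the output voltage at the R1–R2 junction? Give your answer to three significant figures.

V_out ≈ 5.38 V

First combine the lower leg with the load: R2 ‖ R_L = 1.298 kΩ.
Now apply the divider: V_out = 12.3 × 0.4373 = 5.379 V.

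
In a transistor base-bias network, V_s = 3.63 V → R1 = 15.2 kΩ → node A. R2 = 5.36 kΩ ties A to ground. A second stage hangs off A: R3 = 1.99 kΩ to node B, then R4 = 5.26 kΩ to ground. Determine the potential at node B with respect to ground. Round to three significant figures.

Node A sees R2 in parallel with the series input of stage 2, R3 + R4 = 7.250 kΩ.
R2 ‖ (R3+R4) = 3.082 kΩ.
First divider: V_A = V_s · 3.082/(15.2 + 3.082) = 0.6119 V.
V_B = V_A × 0.7255 = 0.4439 V.

V_B ≈ 0.444 V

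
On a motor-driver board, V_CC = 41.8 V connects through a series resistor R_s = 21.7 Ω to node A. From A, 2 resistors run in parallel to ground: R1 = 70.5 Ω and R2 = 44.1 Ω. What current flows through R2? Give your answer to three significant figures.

Equivalent of the parallel group: R_p = 27.13 Ω.
V_A = 41.8 × 27.13/48.83 = 23.22 V.
I(R2) = V_A / R2 = 23.22/44.1 = 0.5266 A.

I ≈ 0.527 A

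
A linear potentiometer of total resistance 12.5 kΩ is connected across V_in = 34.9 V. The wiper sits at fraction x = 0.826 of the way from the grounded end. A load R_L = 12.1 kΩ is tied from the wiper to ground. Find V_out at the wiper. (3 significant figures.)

Lower segment x·R_p = 10.32 kΩ; upper segment (1−x)·R_p = 2.175 kΩ.
Lower segment in parallel with the load: 10.32 ‖ 12.1 = 5.571 kΩ.
Then V_out = V_in · 5.571/(2.175 + 5.571) = 25.10 V.
(Unloaded: V_out = x·V_in = 28.8 V.)

V_out ≈ 25.1 V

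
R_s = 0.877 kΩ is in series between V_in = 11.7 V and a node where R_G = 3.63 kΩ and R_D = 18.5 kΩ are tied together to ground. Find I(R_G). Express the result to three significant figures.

Equivalent of the parallel group: R_p = 3.035 kΩ.
V_A = 11.7 × 3.035/3.912 = 9.077 V.
Branch current I = V_A/R_G = 9.077/3.63 = 2.500 mA.

I ≈ 2.50 mA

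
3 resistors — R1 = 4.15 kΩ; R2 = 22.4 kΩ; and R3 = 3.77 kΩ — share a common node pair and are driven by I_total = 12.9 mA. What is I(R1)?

I ≈ 5.64 mA

ΣG = 1/4.15 + 1/22.4 + 1/3.77 = 0.5509.
R1 takes the fraction G_k/ΣG = 0.2410/0.5509 = 0.4374, so I = 12.9 × 0.4374 = 5.643 mA.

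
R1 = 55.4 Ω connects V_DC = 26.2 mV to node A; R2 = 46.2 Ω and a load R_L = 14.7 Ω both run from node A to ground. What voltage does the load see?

R2 ‖ R_L = (46.2 × 14.7)/(46.2 + 14.7) = 11.15 Ω.
Now apply the divider: V_out = 26.2 × 0.1676 = 4.390 mV.

V_out ≈ 4.39 mV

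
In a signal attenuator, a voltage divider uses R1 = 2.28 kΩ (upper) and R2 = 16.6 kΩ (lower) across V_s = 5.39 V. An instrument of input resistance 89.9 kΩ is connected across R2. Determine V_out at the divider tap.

V_out ≈ 4.64 V

The load sits in parallel with R2, giving an effective lower resistance R2' = R2·R_L/(R2+R_L) = 14.01 kΩ.
Now apply the divider: V_out = 5.39 × 0.8601 = 4.636 V.
(Unloaded it would be 4.74 V; the load pulls it down.)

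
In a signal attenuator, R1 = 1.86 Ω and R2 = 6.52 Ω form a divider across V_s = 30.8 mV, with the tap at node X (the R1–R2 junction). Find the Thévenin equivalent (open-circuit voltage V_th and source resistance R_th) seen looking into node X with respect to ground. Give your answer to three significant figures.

With X open, the divider is unloaded: V_th = 30.8 × 6.52/8.380 = 23.96 mV.
Zeroing V_s shorts the top of R1 to ground, so R_th = R1 ‖ R2 = 1.447 Ω.

V_th ≈ 24.0 mV, R_th ≈ 1.45 Ω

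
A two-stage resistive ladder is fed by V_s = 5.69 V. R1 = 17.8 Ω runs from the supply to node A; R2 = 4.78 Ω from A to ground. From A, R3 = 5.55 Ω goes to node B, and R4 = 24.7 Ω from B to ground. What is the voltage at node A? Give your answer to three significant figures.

V_A ≈ 1.07 V

Node A sees R2 in parallel with the series input of stage 2, R3 + R4 = 30.25 Ω.
Effective lower resistance at A: R2 ‖ 30.25 = 4.128 Ω.
V_A = 5.69 × 4.128/(17.8 + 4.128) = 1.071 V.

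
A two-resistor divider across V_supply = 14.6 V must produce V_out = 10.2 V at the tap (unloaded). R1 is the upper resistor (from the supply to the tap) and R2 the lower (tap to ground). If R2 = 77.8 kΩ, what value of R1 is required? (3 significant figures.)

Required fraction k = V_out/V_supply = 0.6986.
So R1 = R2 · (V_supply/V_out − 1) = 77.8 × (14.6/10.2 − 1) = 77.8 × 0.4314 = 33.56 kΩ.

R1 ≈ 33.6 kΩ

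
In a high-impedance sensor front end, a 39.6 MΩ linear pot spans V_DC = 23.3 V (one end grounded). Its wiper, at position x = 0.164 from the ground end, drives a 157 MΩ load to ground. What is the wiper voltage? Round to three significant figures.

V_out ≈ 3.69 V

Lower segment x·R_p = 6.494 MΩ; upper segment (1−x)·R_p = 33.11 MΩ.
(x·R_p) ‖ R_L = 6.236 MΩ.
V_out = 23.3 × 6.236/(33.11 + 6.236) = 3.693 V.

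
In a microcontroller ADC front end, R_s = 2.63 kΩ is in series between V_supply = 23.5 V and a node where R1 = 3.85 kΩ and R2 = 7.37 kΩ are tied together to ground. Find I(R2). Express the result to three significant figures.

I ≈ 1.56 mA

Parallel bank: R_p = 1/(1/3.85 + 1/7.37) = 2.529 kΩ.
V_A = 23.5 × 2.529/5.159 = 11.52 V.
I(R2) = V_A / R2 = 11.52/7.37 = 1.563 mA.
(Check via current divider: I_total = 4.555 mA; share G_k/ΣG = 0.3431 → same result.)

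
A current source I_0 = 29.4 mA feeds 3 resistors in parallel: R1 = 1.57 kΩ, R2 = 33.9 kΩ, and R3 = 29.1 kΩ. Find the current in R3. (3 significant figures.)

ΣG = 1/1.57 + 1/33.9 + 1/29.1 = 0.7008.
Current divider: I(R3) = I_0 · G_k/ΣG = 29.4 × (0.03436/0.7008) = 29.4 × 0.04904 = 1.442 mA.

I ≈ 1.44 mA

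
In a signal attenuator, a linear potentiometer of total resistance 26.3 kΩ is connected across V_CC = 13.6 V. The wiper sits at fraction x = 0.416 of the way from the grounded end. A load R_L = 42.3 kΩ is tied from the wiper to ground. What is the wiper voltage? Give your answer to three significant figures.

V_out ≈ 4.92 V

The pot divides into 15.36 kΩ above the wiper and 10.94 kΩ below.
(x·R_p) ‖ R_L = 8.693 kΩ.
V_out = 13.6 × 8.693/(15.36 + 8.693) = 4.915 V.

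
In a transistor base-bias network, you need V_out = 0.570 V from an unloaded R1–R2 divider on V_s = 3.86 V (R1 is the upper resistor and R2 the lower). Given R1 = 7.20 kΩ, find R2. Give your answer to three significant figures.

R2 ≈ 1.25 kΩ

V_out/V_s = R2/(R1+R2) = 0.1477.
So R2 = R1 · V_out/(V_s − V_out) = 7.20 × 0.570/(3.86 − 0.570) = 7.20 × 0.1733 = 1.247 kΩ.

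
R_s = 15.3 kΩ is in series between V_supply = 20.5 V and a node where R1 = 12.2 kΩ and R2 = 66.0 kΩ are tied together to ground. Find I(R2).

Parallel bank: R_p = 1/(1/12.2 + 1/66.0) = 10.30 kΩ.
V_A by voltage divider: V_A = 20.5 × 10.30/(15.3 + 10.30) = 8.246 V.
I(R2) = V_A / R2 = 8.246/66.0 = 0.1249 mA.

I ≈ 0.125 mA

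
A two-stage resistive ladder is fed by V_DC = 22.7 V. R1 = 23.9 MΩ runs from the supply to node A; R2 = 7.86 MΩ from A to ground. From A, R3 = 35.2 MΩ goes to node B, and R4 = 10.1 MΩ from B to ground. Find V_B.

V_B ≈ 1.11 V

Node A sees R2 in parallel with the series input of stage 2, R3 + R4 = 45.30 MΩ.
R2 ‖ (R3+R4) = 6.698 MΩ.
V_A = 22.7 × 6.698/(23.9 + 6.698) = 4.969 V.
Then the unloaded second divider: V_B = V_A × R4/(R3+R4) = 4.969 × 0.2230 = 1.108 V.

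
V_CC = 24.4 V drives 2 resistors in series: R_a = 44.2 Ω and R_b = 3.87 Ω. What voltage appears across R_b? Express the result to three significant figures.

V ≈ 1.96 V

Series total: ΣR = 44.2 + 3.87 = 48.07 Ω.
V = V_CC · R/ΣR = 24.4 × 0.08051 = 1.964 V.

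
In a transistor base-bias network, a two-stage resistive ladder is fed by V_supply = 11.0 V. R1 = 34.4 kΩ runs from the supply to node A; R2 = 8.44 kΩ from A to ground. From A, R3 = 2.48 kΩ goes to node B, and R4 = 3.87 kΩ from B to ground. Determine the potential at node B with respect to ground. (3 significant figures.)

Node A sees R2 in parallel with the series input of stage 2, R3 + R4 = 6.350 kΩ.
R2 ‖ (R3+R4) = 3.624 kΩ.
So V_A = 11.0 × 0.09530 = 1.048 V.
Stage 2 is unloaded, so V_B = V_A · R4/(R3+R4) = 1.048 × 3.87/6.350 = 0.6389 V.

V_B ≈ 0.639 V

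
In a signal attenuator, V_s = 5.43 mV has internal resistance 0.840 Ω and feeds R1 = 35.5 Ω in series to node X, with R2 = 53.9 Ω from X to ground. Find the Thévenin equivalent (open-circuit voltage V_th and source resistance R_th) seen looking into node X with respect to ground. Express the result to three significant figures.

R1' = 0.840 + 35.5 = 36.34 Ω (source resistance + R1).
V_th is the unloaded tap voltage: V_s · R2/(R1'+R2) = 5.43 × 0.5973 = 3.243 mV.
Looking into X with the source shorted: R_th = R1'·R2/(R1'+R2) = 36.34 × 53.9/90.24 = 21.71 Ω.

V_th ≈ 3.24 mV, R_th ≈ 21.7 Ω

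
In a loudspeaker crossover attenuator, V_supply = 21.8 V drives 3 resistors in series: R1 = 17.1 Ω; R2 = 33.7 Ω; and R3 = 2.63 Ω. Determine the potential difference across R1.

V ≈ 6.98 V

Series total: ΣR = 17.1 + 33.7 + 2.63 = 53.43 Ω.
V = V_supply · R/ΣR = 21.8 × 0.3200 = 6.977 V.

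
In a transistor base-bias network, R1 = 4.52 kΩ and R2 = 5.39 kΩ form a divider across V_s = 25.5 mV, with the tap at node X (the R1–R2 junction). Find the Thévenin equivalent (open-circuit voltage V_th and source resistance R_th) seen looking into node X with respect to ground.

With X open, the divider is unloaded: V_th = 25.5 × 5.39/9.910 = 13.87 mV.
With V_s suppressed (replaced by a short), R_th = R1 ‖ R2 = (4.520 × 5.39)/(4.520 + 5.39) = 2.458 kΩ.

V_th ≈ 13.9 mV, R_th ≈ 2.46 kΩ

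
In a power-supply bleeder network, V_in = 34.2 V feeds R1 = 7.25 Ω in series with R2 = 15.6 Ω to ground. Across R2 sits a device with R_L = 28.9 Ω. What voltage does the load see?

V_out ≈ 19.9 V

R2 ‖ R_L = (15.6 × 28.9)/(15.6 + 28.9) = 10.13 Ω.
Then V_out = V_in · R2'/(R1 + R2') = 34.2 × 10.13/17.38 = 19.93 V.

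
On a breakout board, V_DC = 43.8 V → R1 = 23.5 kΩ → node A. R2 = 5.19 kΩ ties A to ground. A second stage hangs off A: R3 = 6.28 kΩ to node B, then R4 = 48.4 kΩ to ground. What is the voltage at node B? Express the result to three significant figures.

The second stage (R3 + R4 = 54.68 kΩ) loads node A in parallel with R2.
R2 ‖ (R3+R4) = 4.740 kΩ.
So V_A = 43.8 × 0.1678 = 7.352 V.
Then the unloaded second divider: V_B = V_A × R4/(R3+R4) = 7.352 × 0.8851 = 6.507 V.

V_B ≈ 6.51 V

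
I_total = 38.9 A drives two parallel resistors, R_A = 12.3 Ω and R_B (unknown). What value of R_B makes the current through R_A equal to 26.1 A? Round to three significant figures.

In a two-way split, I_A/I_total = R_B/(R_A + R_B).
With f = 0.6710, R_B = R_A · f/(1−f) = 12.3 × 2.039 = 25.08 Ω.

R_B ≈ 25.1 Ω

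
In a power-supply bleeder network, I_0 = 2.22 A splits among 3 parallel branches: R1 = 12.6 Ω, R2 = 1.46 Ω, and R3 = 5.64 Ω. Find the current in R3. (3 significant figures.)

I ≈ 0.418 A

ΣG = 1/12.6 + 1/1.46 + 1/5.64 = 0.9416.
Current divider: I(R3) = I_0 · G_k/ΣG = 2.22 × (0.1773/0.9416) = 2.22 × 0.1883 = 0.4180 A.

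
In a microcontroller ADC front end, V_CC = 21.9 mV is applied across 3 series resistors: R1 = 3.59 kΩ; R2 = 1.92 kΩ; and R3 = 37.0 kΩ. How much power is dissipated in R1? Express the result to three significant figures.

The common current is I = 21.9/42.51 = 0.5152 µA.
P(R1) = I²·R1 = (0.5152)² × 3.59 = 0.9528 nW.

P ≈ 0.953 nW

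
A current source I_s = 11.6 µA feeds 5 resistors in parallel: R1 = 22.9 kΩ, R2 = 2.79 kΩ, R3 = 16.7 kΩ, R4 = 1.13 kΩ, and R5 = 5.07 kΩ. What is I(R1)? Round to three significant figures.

I ≈ 0.328 µA

Total conductance ΣG = 1/22.9 + 1/2.79 + 1/16.7 + 1/1.13 + 1/5.07 = 1.544 (units of 1/kΩ).
Current divider: I(R1) = I_s · G_k/ΣG = 11.6 × (0.04367/1.544) = 11.6 × 0.02828 = 0.3280 µA.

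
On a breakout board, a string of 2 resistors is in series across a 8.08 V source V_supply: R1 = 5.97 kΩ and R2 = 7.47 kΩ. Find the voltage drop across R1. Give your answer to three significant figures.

Total series resistance ΣR = 5.97 + 7.47 = 13.44 kΩ.
Voltage divider: V = V_supply · (5.970 / 13.44) = 8.08 × 0.4442 = 3.589 V.

V ≈ 3.59 V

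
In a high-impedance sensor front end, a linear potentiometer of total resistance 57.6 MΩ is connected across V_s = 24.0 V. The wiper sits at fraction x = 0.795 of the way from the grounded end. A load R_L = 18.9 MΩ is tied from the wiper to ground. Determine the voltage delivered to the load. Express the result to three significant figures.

The pot divides into 11.81 MΩ above the wiper and 45.79 MΩ below.
R_L loads the lower segment: effective lower R = 13.38 MΩ.
Then V_out = V_s · 13.38/(11.81 + 13.38) = 12.75 V.

V_out ≈ 12.7 V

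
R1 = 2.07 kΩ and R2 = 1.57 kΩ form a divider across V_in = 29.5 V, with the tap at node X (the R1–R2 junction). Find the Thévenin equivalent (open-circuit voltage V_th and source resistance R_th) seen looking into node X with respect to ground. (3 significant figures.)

V_th is the unloaded tap voltage: V_in · R2/(R1+R2) = 29.5 × 0.4313 = 12.72 V.
Looking into X with the source shorted: R_th = R1·R2/(R1+R2) = 2.070 × 1.57/3.640 = 0.8928 kΩ.

V_th ≈ 12.7 V, R_th ≈ 0.893 kΩ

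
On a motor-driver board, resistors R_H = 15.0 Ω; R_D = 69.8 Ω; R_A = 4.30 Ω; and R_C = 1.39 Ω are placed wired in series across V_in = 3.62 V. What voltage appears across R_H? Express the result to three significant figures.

ΣR = 15.0 + 69.8 + 4.30 + 1.39 = 90.49 Ω.
V = V_in · R/ΣR = 3.62 × 0.1658 = 0.6001 V.

V ≈ 0.600 V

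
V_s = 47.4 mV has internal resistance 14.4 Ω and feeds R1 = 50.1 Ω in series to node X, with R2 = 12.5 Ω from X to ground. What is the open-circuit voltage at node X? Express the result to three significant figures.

V_th ≈ 7.69 mV

R1' = 14.4 + 50.1 = 64.50 Ω (source resistance + R1).
V_th is the unloaded tap voltage: V_s · R2/(R1'+R2) = 47.4 × 0.1623 = 7.695 mV.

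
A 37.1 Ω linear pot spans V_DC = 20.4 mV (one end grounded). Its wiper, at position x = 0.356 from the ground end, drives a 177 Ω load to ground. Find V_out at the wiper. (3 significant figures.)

V_out ≈ 6.93 mV

Split the track: R_lower = x·R_p = 13.21 Ω, R_upper = (1−x)·R_p = 23.89 Ω.
(x·R_p) ‖ R_L = 12.29 Ω.
V_out = 20.4 × 12.29/(23.89 + 12.29) = 6.929 mV.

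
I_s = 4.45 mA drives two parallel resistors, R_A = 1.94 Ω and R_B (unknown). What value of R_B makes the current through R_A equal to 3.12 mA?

The fraction through R_A equals R_B/(R_A+R_B).
With f = 0.7011, R_B = R_A · f/(1−f) = 1.94 × 2.346 = 4.551 Ω.

R_B ≈ 4.55 Ω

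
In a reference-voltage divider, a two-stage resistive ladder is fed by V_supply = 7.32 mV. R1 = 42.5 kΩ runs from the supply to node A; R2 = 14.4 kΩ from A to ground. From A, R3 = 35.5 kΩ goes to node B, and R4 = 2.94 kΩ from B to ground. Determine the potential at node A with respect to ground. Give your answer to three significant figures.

The second stage (R3 + R4 = 38.44 kΩ) loads node A in parallel with R2.
Effective lower resistance at A: R2 ‖ 38.44 = 10.48 kΩ.
So V_A = 7.32 × 0.1977 = 1.447 mV.

V_A ≈ 1.45 mV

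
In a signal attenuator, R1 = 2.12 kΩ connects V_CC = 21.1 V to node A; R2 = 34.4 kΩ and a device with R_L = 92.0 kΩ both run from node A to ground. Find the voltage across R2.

R2 ‖ R_L = (34.4 × 92.0)/(34.4 + 92.0) = 25.04 kΩ.
Now apply the divider: V_out = 21.1 × 0.9219 = 19.45 V.
(Unloaded it would be 19.9 V; the load pulls it down.)

V_out ≈ 19.5 V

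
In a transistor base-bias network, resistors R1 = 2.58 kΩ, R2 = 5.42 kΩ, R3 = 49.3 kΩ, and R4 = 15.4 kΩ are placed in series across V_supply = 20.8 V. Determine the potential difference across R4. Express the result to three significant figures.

V ≈ 4.41 V

ΣR = 2.58 + 5.42 + 49.3 + 15.4 = 72.70 kΩ.
By the voltage-divider rule, V = 20.8 × 15.40/72.70 = 4.406 V.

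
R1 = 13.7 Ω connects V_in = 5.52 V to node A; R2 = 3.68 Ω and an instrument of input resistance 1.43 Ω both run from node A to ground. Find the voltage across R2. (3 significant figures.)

V_out ≈ 0.386 V

The load sits in parallel with R2, giving an effective lower resistance R2' = R2·R_L/(R2+R_L) = 1.030 Ω.
Voltage divider with the loaded lower leg: V_out = 5.52 × 1.030/(13.7 + 1.030) = 5.52 × 0.06991 = 0.3859 V.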